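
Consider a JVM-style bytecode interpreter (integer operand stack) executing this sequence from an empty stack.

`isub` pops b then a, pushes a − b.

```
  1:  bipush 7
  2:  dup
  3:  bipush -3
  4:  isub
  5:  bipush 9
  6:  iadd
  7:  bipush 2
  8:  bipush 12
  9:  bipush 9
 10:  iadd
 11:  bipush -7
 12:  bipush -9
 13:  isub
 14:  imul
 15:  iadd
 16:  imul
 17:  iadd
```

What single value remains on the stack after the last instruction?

bipush 7  : 7
dup       : 7 7
bipush -3 : 7 7 -3
isub      : 7 10
bipush 9  : 7 10 9
iadd      : 7 19
bipush 2  : 7 19 2
bipush 12 : 7 19 2 12
bipush 9  : 7 19 2 12 9
iadd      : 7 19 2 21
bipush -7 : 7 19 2 21 -7
bipush -9 : 7 19 2 21 -7 -9
isub      : 7 19 2 21 2
imul      : 7 19 2 42
iadd      : 7 19 44
imul      : 7 836
iadd      : 843

843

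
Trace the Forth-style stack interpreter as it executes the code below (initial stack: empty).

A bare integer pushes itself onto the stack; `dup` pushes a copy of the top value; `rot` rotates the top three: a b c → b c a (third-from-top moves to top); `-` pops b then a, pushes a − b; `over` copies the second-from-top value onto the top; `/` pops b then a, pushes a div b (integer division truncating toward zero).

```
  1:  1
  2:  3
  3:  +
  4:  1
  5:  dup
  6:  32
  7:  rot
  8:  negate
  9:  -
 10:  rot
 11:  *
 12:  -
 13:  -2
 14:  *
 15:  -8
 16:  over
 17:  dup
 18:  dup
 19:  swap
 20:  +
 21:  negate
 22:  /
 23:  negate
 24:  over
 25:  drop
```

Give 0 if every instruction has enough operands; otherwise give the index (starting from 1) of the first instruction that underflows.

1      → [1]
3      → [1, 3]
+      → [4]
1      → [4, 1]
dup    → [4, 1, 1]
32     → [4, 1, 1, 32]
rot    → [4, 1, 32, 1]
negate → [4, 1, 32, -1]
-      → [4, 1, 33]
rot    → [1, 33, 4]
*      → [1, 132]
-      → [-131]
-2     → [-131, -2]
*      → [262]
-8     → [262, -8]
over   → [262, -8, 262]
dup    → [262, -8, 262, 262]
dup    → [262, -8, 262, 262, 262]
swap   → [262, -8, 262, 262, 262]
+      → [262, -8, 262, 524]
negate → [262, -8, 262, -524]
/      → [262, -8, 0]
negate → [262, -8, 0]
over   → [262, -8, 0, -8]
drop   → [262, -8, 0]

0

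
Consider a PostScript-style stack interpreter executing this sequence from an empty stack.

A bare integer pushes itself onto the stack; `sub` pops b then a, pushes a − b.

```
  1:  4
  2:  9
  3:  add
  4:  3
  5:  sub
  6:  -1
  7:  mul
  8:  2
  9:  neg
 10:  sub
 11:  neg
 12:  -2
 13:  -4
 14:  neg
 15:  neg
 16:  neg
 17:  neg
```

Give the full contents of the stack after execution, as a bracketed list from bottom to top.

[8, -2, -4]

4    4
9    4 9
add  13
3    13 3
sub  10
-1   10 -1
mul  -10
2    -10 2
neg  -10 -2
sub  -8
neg  8
-2   8 -2
-4   8 -2 -4
neg  8 -2 4
neg  8 -2 -4
neg  8 -2 4
neg  8 -2 -4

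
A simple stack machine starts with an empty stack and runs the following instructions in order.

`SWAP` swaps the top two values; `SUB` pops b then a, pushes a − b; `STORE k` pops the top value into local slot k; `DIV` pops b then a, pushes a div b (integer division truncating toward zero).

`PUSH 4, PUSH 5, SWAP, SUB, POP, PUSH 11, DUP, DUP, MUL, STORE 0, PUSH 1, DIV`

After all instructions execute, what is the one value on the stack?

11

PUSH 4  -> 4
PUSH 5  -> 4 5
SWAP    -> 5 4
SUB     -> 1
POP     -> (empty)
PUSH 11 -> 11
DUP     -> 11 11
DUP     -> 11 11 11
MUL     -> 11 121
STORE 0 -> 11
PUSH 1  -> 11 1
DIV     -> 11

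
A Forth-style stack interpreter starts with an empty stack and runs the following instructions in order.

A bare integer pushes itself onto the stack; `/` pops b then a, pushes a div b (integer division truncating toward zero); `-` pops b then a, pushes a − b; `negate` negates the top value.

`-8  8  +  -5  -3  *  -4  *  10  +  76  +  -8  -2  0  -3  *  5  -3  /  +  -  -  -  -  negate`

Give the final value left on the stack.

33

-8      -8
8       -8 8
+       0
-5      0 -5
-3      0 -5 -3
*       0 15
-4      0 15 -4
*       0 -60
10      0 -60 10
+       0 -50
76      0 -50 76
+       0 26
-8      0 26 -8
-2      0 26 -8 -2
0       0 26 -8 -2 0
-3      0 26 -8 -2 0 -3
*       0 26 -8 -2 0
5       0 26 -8 -2 0 5
-3      0 26 -8 -2 0 5 -3
/       0 26 -8 -2 0 -1
+       0 26 -8 -2 -1
-       0 26 -8 -1
-       0 26 -7
-       0 33
-       -33
negate  33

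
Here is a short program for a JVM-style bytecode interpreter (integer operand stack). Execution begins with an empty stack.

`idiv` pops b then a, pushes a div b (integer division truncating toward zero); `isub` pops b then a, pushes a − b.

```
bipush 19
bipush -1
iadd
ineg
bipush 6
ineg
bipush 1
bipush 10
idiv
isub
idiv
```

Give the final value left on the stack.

bipush 19  19
bipush -1  19 -1
iadd       18
ineg       -18
bipush 6   -18 6
ineg       -18 -6
bipush 1   -18 -6 1
bipush 10  -18 -6 1 10
idiv       -18 -6 0
isub       -18 -6
idiv       3

3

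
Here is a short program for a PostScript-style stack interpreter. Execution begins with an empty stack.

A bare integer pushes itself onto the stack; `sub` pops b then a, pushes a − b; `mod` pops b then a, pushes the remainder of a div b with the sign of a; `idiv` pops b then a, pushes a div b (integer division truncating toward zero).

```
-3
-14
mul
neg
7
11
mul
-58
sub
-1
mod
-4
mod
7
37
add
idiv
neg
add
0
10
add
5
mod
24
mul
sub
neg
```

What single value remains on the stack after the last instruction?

-3    [-3]
-14   [-3, -14]
mul   [42]
neg   [-42]
7     [-42, 7]
11    [-42, 7, 11]
mul   [-42, 77]
-58   [-42, 77, -58]
sub   [-42, 135]
-1    [-42, 135, -1]
mod   [-42, 0]
-4    [-42, 0, -4]
mod   [-42, 0]
7     [-42, 0, 7]
37    [-42, 0, 7, 37]
add   [-42, 0, 44]
idiv  [-42, 0]
neg   [-42, 0]
add   [-42]
0     [-42, 0]
10    [-42, 0, 10]
add   [-42, 10]
5     [-42, 10, 5]
mod   [-42, 0]
24    [-42, 0, 24]
mul   [-42, 0]
sub   [-42]
neg   [42]

42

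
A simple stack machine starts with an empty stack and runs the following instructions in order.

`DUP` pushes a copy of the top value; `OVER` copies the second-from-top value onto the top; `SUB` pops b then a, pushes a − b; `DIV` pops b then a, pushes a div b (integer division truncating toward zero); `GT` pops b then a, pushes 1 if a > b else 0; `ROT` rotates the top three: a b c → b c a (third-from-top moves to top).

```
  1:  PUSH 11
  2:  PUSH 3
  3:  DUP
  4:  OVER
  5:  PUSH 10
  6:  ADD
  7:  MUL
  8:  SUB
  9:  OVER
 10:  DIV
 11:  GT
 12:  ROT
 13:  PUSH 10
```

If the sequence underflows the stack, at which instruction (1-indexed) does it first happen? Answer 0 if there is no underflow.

PUSH 11 -> 11
PUSH 3  -> 11 3
DUP     -> 11 3 3
OVER    -> 11 3 3 3
PUSH 10 -> 11 3 3 3 10
ADD     -> 11 3 3 13
MUL     -> 11 3 39
SUB     -> 11 -36
OVER    -> 11 -36 11
DIV     -> 11 -3
GT      -> 1
ROT  — needs 3 operands, stack has 1 → underflow

12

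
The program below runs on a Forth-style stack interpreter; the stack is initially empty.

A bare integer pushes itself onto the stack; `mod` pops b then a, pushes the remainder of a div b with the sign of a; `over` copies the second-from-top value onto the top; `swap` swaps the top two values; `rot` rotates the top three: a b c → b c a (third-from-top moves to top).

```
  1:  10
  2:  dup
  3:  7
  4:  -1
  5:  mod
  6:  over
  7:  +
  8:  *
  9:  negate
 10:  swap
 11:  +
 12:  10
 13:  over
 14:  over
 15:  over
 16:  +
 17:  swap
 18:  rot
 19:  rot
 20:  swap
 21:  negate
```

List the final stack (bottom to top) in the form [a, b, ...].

[-90, -90, -80, -10]

10     : 10
dup    : 10 10
7      : 10 10 7
-1     : 10 10 7 -1
mod    : 10 10 0
over   : 10 10 0 10
+      : 10 10 10
*      : 10 100
negate : 10 -100
swap   : -100 10
+      : -90
10     : -90 10
over   : -90 10 -90
over   : -90 10 -90 10
over   : -90 10 -90 10 -90
+      : -90 10 -90 -80
swap   : -90 10 -80 -90
rot    : -90 -80 -90 10
rot    : -90 -90 10 -80
swap   : -90 -90 -80 10
negate : -90 -90 -80 -10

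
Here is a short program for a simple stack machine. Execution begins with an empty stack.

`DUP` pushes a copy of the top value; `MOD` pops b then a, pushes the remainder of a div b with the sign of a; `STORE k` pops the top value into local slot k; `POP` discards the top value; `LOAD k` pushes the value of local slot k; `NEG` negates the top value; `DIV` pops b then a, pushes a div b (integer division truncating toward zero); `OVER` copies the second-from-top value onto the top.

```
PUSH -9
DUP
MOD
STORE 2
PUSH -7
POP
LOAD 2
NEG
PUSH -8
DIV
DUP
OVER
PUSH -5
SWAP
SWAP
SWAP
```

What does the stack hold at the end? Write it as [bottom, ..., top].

[0, 0, -5, 0]

PUSH -9 : [-9]
DUP     : [-9, -9]
MOD     : [0]
STORE 2 : []
PUSH -7 : [-7]
POP     : []
LOAD 2  : [0]
NEG     : [0]
PUSH -8 : [0, -8]
DIV     : [0]
DUP     : [0, 0]
OVER    : [0, 0, 0]
PUSH -5 : [0, 0, 0, -5]
SWAP    : [0, 0, -5, 0]
SWAP    : [0, 0, 0, -5]
SWAP    : [0, 0, -5, 0]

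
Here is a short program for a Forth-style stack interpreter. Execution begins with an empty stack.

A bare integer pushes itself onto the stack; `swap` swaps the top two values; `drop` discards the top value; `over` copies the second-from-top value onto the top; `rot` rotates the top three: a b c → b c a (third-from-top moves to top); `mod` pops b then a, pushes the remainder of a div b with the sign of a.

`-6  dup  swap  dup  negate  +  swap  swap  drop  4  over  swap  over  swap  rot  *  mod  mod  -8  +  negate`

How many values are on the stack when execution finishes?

1

-6      [-6]
dup     [-6, -6]
swap    [-6, -6]
dup     [-6, -6, -6]
negate  [-6, -6, 6]
+       [-6, 0]
swap    [0, -6]
swap    [-6, 0]
drop    [-6]
4       [-6, 4]
over    [-6, 4, -6]
swap    [-6, -6, 4]
over    [-6, -6, 4, -6]
swap    [-6, -6, -6, 4]
rot     [-6, -6, 4, -6]
*       [-6, -6, -24]
mod     [-6, -6]
mod     [0]
-8      [0, -8]
+       [-8]
negate  [8]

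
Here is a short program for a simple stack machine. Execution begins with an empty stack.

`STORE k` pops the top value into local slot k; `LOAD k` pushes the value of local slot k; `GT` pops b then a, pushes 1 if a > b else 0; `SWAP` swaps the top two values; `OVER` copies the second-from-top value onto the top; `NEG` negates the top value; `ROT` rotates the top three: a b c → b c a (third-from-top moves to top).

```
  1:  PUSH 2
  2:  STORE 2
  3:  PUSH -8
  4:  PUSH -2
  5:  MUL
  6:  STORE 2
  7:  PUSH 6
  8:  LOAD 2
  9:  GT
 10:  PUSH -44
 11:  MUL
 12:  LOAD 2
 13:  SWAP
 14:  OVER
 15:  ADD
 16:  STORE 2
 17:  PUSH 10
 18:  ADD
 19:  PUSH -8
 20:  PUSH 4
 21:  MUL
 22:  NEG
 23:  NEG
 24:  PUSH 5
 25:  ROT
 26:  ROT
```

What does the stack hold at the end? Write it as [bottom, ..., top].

PUSH 2   -> [2]
STORE 2  -> []
PUSH -8  -> [-8]
PUSH -2  -> [-8, -2]
MUL      -> [16]
STORE 2  -> []
PUSH 6   -> [6]
LOAD 2   -> [6, 16]
GT       -> [0]
PUSH -44 -> [0, -44]
MUL      -> [0]
LOAD 2   -> [0, 16]
SWAP     -> [16, 0]
OVER     -> [16, 0, 16]
ADD      -> [16, 16]
STORE 2  -> [16]
PUSH 10  -> [16, 10]
ADD      -> [26]
PUSH -8  -> [26, -8]
PUSH 4   -> [26, -8, 4]
MUL      -> [26, -32]
NEG      -> [26, 32]
NEG      -> [26, -32]
PUSH 5   -> [26, -32, 5]
ROT      -> [-32, 5, 26]
ROT      -> [5, 26, -32]

[5, 26, -32]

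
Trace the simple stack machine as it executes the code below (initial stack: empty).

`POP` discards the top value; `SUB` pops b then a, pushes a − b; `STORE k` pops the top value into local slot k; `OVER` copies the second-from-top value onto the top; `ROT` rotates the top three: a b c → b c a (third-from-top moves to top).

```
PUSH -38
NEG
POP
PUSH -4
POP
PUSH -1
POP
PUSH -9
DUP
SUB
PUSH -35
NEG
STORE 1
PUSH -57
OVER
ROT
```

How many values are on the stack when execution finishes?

3

PUSH -38 -> -38
NEG      -> 38
POP      -> (empty)
PUSH -4  -> -4
POP      -> (empty)
PUSH -1  -> -1
POP      -> (empty)
PUSH -9  -> -9
DUP      -> -9 -9
SUB      -> 0
PUSH -35 -> 0 -35
NEG      -> 0 35
STORE 1  -> 0
PUSH -57 -> 0 -57
OVER     -> 0 -57 0
ROT      -> -57 0 0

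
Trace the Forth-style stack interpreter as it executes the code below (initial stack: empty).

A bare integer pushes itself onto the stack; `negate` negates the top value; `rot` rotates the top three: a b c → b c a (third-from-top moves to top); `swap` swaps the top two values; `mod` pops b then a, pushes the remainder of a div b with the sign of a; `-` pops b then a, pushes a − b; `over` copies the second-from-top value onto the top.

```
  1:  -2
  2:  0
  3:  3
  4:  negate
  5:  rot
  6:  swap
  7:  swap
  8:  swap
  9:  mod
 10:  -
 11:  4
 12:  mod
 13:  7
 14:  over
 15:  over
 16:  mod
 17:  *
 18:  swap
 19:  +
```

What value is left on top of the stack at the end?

16

-2     : -2
0      : -2 0
3      : -2 0 3
negate : -2 0 -3
rot    : 0 -3 -2
swap   : 0 -2 -3
swap   : 0 -3 -2
swap   : 0 -2 -3
mod    : 0 -2
-      : 2
4      : 2 4
mod    : 2
7      : 2 7
over   : 2 7 2
over   : 2 7 2 7
mod    : 2 7 2
*      : 2 14
swap   : 14 2
+      : 16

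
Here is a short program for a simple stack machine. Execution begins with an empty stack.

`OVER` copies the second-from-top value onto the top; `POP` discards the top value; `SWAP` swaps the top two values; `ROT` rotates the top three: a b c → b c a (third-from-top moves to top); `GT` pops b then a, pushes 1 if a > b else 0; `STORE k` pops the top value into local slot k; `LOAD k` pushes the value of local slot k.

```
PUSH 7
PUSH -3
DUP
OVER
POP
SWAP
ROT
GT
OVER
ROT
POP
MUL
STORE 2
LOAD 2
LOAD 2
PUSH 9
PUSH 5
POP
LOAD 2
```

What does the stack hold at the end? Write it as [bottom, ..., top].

PUSH 7  -> [7]
PUSH -3 -> [7, -3]
DUP     -> [7, -3, -3]
OVER    -> [7, -3, -3, -3]
POP     -> [7, -3, -3]
SWAP    -> [7, -3, -3]
ROT     -> [-3, -3, 7]
GT      -> [-3, 0]
OVER    -> [-3, 0, -3]
ROT     -> [0, -3, -3]
POP     -> [0, -3]
MUL     -> [0]
STORE 2 -> []
LOAD 2  -> [0]
LOAD 2  -> [0, 0]
PUSH 9  -> [0, 0, 9]
PUSH 5  -> [0, 0, 9, 5]
POP     -> [0, 0, 9]
LOAD 2  -> [0, 0, 9, 0]

[0, 0, 9, 0]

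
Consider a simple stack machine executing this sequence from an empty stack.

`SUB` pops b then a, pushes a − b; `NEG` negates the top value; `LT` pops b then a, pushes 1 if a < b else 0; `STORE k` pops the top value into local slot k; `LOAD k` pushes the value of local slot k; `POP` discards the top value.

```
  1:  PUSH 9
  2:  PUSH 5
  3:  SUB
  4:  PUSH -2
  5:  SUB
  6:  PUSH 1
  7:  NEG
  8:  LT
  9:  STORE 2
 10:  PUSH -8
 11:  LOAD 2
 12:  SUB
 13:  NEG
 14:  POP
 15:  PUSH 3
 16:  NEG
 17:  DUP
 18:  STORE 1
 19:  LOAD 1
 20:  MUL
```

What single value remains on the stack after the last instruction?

9

PUSH 9  : [9]
PUSH 5  : [9, 5]
SUB     : [4]
PUSH -2 : [4, -2]
SUB     : [6]
PUSH 1  : [6, 1]
NEG     : [6, -1]
LT      : [0]
STORE 2 : []
PUSH -8 : [-8]
LOAD 2  : [-8, 0]
SUB     : [-8]
NEG     : [8]
POP     : []
PUSH 3  : [3]
NEG     : [-3]
DUP     : [-3, -3]
STORE 1 : [-3]
LOAD 1  : [-3, -3]
MUL     : [9]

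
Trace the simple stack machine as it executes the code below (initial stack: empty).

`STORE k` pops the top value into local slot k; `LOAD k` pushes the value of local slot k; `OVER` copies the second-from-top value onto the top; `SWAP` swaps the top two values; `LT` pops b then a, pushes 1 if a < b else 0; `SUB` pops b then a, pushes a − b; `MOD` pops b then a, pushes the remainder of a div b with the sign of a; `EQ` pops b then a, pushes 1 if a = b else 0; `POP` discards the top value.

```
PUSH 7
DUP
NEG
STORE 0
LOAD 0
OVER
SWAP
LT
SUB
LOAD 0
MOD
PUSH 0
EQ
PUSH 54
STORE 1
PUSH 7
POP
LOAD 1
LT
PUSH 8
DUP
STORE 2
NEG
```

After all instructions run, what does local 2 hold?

PUSH 7  → 7
DUP     → 7 7
NEG     → 7 -7
STORE 0 → 7
LOAD 0  → 7 -7
OVER    → 7 -7 7
SWAP    → 7 7 -7
LT      → 7 0
SUB     → 7
LOAD 0  → 7 -7
MOD     → 0
PUSH 0  → 0 0
EQ      → 1
PUSH 54 → 1 54
STORE 1 → 1
PUSH 7  → 1 7
POP     → 1
LOAD 1  → 1 54
LT      → 1
PUSH 8  → 1 8
DUP     → 1 8 8
STORE 2 → 1 8
NEG     → 1 -8

8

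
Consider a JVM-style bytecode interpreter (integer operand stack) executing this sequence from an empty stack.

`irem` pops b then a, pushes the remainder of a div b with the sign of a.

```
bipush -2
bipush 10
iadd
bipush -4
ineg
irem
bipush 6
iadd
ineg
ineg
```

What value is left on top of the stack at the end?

6

bipush -2 → -2
bipush 10 → -2 10
iadd      → 8
bipush -4 → 8 -4
ineg      → 8 4
irem      → 0
bipush 6  → 0 6
iadd      → 6
ineg      → -6
ineg      → 6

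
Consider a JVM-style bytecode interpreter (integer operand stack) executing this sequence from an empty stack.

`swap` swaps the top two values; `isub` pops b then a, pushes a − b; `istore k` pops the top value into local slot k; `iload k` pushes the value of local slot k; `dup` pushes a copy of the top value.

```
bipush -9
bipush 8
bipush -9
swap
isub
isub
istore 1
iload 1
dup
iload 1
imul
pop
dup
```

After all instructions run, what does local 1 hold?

8

bipush -9 → -9
bipush 8  → -9 8
bipush -9 → -9 8 -9
swap      → -9 -9 8
isub      → -9 -17
isub      → 8
istore 1  → (empty)
iload 1   → 8
dup       → 8 8
iload 1   → 8 8 8
imul      → 8 64
pop       → 8
dup       → 8 8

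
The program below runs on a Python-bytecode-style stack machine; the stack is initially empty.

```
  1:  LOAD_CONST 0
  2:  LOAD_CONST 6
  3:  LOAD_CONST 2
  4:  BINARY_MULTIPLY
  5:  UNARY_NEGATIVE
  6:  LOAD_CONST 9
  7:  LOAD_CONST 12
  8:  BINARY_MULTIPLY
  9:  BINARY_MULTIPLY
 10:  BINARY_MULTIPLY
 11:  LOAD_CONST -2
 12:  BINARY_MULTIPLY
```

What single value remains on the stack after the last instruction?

LOAD_CONST 0    -> [0]
LOAD_CONST 6    -> [0, 6]
LOAD_CONST 2    -> [0, 6, 2]
BINARY_MULTIPLY -> [0, 12]
UNARY_NEGATIVE  -> [0, -12]
LOAD_CONST 9    -> [0, -12, 9]
LOAD_CONST 12   -> [0, -12, 9, 12]
BINARY_MULTIPLY -> [0, -12, 108]
BINARY_MULTIPLY -> [0, -1296]
BINARY_MULTIPLY -> [0]
LOAD_CONST -2   -> [0, -2]
BINARY_MULTIPLY -> [0]

0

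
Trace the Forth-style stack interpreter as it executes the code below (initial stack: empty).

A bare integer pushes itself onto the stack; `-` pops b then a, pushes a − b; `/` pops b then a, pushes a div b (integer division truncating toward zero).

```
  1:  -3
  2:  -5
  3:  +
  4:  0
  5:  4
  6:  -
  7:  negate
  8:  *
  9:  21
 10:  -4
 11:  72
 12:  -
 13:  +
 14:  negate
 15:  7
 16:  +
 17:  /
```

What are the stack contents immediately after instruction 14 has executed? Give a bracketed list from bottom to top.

-3      [-3]
-5      [-3, -5]
+       [-8]
0       [-8, 0]
4       [-8, 0, 4]
-       [-8, -4]
negate  [-8, 4]
*       [-32]
21      [-32, 21]
-4      [-32, 21, -4]
72      [-32, 21, -4, 72]
-       [-32, 21, -76]
+       [-32, -55]
negate  [-32, 55]

[-32, 55]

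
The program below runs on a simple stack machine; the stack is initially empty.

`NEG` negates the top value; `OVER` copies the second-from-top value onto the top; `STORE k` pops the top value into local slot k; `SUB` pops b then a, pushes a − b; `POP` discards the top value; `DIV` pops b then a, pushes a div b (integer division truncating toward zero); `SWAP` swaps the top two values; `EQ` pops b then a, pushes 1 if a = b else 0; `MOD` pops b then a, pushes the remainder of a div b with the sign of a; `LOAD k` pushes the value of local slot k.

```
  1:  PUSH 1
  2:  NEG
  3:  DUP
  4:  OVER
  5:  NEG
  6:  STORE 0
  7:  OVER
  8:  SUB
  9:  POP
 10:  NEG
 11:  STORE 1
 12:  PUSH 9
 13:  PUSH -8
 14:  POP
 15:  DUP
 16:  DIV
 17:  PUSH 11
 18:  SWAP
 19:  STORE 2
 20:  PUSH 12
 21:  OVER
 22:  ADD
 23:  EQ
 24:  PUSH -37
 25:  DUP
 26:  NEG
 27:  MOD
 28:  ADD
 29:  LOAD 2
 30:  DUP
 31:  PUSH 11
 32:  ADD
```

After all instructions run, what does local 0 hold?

1

PUSH 1    [1]
NEG       [-1]
DUP       [-1, -1]
OVER      [-1, -1, -1]
NEG       [-1, -1, 1]
STORE 0   [-1, -1]
OVER      [-1, -1, -1]
SUB       [-1, 0]
POP       [-1]
NEG       [1]
STORE 1   []
PUSH 9    [9]
PUSH -8   [9, -8]
POP       [9]
DUP       [9, 9]
DIV       [1]
PUSH 11   [1, 11]
SWAP      [11, 1]
STORE 2   [11]
PUSH 12   [11, 12]
OVER      [11, 12, 11]
ADD       [11, 23]
EQ        [0]
PUSH -37  [0, -37]
DUP       [0, -37, -37]
NEG       [0, -37, 37]
MOD       [0, 0]
ADD       [0]
LOAD 2    [0, 1]
DUP       [0, 1, 1]
PUSH 11   [0, 1, 1, 11]
ADD       [0, 1, 12]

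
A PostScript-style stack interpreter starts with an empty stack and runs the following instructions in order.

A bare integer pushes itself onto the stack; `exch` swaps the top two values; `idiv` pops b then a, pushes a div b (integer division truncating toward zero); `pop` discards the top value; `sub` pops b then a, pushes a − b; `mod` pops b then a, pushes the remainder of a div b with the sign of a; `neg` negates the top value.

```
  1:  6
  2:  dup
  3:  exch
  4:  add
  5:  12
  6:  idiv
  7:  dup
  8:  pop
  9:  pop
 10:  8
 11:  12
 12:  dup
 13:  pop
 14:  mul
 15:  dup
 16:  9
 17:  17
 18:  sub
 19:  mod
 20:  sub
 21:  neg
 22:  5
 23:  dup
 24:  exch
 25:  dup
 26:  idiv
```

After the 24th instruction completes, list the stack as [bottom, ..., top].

[-96, 5, 5]

6    : 6
dup  : 6 6
exch : 6 6
add  : 12
12   : 12 12
idiv : 1
dup  : 1 1
pop  : 1
pop  : (empty)
8    : 8
12   : 8 12
dup  : 8 12 12
pop  : 8 12
mul  : 96
dup  : 96 96
9    : 96 96 9
17   : 96 96 9 17
sub  : 96 96 -8
mod  : 96 0
sub  : 96
neg  : -96
5    : -96 5
dup  : -96 5 5
exch : -96 5 5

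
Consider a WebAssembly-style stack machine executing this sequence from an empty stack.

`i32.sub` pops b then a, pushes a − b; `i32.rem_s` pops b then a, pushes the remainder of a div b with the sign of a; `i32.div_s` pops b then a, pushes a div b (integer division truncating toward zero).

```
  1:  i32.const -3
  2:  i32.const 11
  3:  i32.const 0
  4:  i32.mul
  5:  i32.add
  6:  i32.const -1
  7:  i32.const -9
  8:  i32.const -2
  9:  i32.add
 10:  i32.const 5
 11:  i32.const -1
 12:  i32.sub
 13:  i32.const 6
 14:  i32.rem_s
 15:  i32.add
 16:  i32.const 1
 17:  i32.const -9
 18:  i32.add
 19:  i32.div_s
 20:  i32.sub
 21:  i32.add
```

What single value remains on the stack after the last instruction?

-5

i32.const -3 : [-3]
i32.const 11 : [-3, 11]
i32.const 0  : [-3, 11, 0]
i32.mul      : [-3, 0]
i32.add      : [-3]
i32.const -1 : [-3, -1]
i32.const -9 : [-3, -1, -9]
i32.const -2 : [-3, -1, -9, -2]
i32.add      : [-3, -1, -11]
i32.const 5  : [-3, -1, -11, 5]
i32.const -1 : [-3, -1, -11, 5, -1]
i32.sub      : [-3, -1, -11, 6]
i32.const 6  : [-3, -1, -11, 6, 6]
i32.rem_s    : [-3, -1, -11, 0]
i32.add      : [-3, -1, -11]
i32.const 1  : [-3, -1, -11, 1]
i32.const -9 : [-3, -1, -11, 1, -9]
i32.add      : [-3, -1, -11, -8]
i32.div_s    : [-3, -1, 1]
i32.sub      : [-3, -2]
i32.add      : [-5]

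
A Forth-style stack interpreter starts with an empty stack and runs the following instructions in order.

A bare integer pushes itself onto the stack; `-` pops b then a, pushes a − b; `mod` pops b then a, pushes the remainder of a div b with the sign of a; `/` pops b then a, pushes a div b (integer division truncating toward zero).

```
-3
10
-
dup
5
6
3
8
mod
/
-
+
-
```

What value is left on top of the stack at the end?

-3  : [-3]
10  : [-3, 10]
-   : [-13]
dup : [-13, -13]
5   : [-13, -13, 5]
6   : [-13, -13, 5, 6]
3   : [-13, -13, 5, 6, 3]
8   : [-13, -13, 5, 6, 3, 8]
mod : [-13, -13, 5, 6, 3]
/   : [-13, -13, 5, 2]
-   : [-13, -13, 3]
+   : [-13, -10]
-   : [-3]

-3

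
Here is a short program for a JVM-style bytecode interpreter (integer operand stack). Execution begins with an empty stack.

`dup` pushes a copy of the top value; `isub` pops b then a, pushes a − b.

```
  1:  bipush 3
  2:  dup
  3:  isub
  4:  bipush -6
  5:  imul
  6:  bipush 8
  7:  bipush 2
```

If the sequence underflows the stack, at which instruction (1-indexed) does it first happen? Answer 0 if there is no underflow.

bipush 3   3
dup        3 3
isub       0
bipush -6  0 -6
imul       0
bipush 8   0 8
bipush 2   0 8 2

0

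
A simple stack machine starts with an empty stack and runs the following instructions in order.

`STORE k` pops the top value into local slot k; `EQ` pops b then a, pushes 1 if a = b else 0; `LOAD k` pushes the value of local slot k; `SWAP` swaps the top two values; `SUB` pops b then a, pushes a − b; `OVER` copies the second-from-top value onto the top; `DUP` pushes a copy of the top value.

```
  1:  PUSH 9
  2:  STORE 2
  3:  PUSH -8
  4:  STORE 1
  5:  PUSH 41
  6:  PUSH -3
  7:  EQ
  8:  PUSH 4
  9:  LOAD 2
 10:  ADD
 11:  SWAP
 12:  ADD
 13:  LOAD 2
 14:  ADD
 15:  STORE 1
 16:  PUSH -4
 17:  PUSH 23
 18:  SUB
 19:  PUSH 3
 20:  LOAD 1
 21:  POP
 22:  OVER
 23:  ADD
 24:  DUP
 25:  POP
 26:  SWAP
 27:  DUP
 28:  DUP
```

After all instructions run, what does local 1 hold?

PUSH 9  → 9
STORE 2 → (empty)
PUSH -8 → -8
STORE 1 → (empty)
PUSH 41 → 41
PUSH -3 → 41 -3
EQ      → 0
PUSH 4  → 0 4
LOAD 2  → 0 4 9
ADD     → 0 13
SWAP    → 13 0
ADD     → 13
LOAD 2  → 13 9
ADD     → 22
STORE 1 → (empty)
PUSH -4 → -4
PUSH 23 → -4 23
SUB     → -27
PUSH 3  → -27 3
LOAD 1  → -27 3 22
POP     → -27 3
OVER    → -27 3 -27
ADD     → -27 -24
DUP     → -27 -24 -24
POP     → -27 -24
SWAP    → -24 -27
DUP     → -24 -27 -27
DUP     → -24 -27 -27 -27

22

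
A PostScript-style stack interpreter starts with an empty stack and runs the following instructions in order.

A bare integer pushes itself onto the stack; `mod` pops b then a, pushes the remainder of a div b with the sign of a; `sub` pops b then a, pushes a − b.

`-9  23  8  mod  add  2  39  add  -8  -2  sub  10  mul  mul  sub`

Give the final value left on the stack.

2458

-9  → -9
23  → -9 23
8   → -9 23 8
mod → -9 7
add → -2
2   → -2 2
39  → -2 2 39
add → -2 41
-8  → -2 41 -8
-2  → -2 41 -8 -2
sub → -2 41 -6
10  → -2 41 -6 10
mul → -2 41 -60
mul → -2 -2460
sub → 2458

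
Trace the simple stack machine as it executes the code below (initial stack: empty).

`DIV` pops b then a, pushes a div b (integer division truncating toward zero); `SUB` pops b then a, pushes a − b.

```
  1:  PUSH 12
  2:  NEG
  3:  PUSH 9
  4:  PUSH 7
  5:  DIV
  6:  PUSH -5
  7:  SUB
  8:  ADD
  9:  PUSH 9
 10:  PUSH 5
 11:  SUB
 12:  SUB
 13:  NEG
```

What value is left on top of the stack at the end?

10

PUSH 12 -> 12
NEG     -> -12
PUSH 9  -> -12 9
PUSH 7  -> -12 9 7
DIV     -> -12 1
PUSH -5 -> -12 1 -5
SUB     -> -12 6
ADD     -> -6
PUSH 9  -> -6 9
PUSH 5  -> -6 9 5
SUB     -> -6 4
SUB     -> -10
NEG     -> 10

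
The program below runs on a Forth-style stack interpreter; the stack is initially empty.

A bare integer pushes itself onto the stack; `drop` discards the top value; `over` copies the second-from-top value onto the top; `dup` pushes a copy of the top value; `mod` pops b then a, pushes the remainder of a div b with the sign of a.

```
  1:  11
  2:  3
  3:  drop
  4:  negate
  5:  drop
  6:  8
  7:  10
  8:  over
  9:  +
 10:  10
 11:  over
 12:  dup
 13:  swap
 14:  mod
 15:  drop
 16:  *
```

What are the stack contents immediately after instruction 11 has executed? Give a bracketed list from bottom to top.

[8, 18, 10, 18]

11     -> [11]
3      -> [11, 3]
drop   -> [11]
negate -> [-11]
drop   -> []
8      -> [8]
10     -> [8, 10]
over   -> [8, 10, 8]
+      -> [8, 18]
10     -> [8, 18, 10]
over   -> [8, 18, 10, 18]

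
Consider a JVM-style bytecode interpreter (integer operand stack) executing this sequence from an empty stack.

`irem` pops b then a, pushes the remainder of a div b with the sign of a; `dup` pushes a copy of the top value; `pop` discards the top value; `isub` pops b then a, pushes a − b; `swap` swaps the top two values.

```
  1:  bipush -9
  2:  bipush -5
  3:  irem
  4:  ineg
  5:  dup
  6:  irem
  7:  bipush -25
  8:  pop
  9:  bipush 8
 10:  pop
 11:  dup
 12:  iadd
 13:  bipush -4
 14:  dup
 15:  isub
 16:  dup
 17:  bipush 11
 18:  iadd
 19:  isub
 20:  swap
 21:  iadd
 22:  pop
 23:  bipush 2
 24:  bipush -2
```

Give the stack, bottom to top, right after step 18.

[0, 0, 11]

bipush -9  : -9
bipush -5  : -9 -5
irem       : -4
ineg       : 4
dup        : 4 4
irem       : 0
bipush -25 : 0 -25
pop        : 0
bipush 8   : 0 8
pop        : 0
dup        : 0 0
iadd       : 0
bipush -4  : 0 -4
dup        : 0 -4 -4
isub       : 0 0
dup        : 0 0 0
bipush 11  : 0 0 0 11
iadd       : 0 0 11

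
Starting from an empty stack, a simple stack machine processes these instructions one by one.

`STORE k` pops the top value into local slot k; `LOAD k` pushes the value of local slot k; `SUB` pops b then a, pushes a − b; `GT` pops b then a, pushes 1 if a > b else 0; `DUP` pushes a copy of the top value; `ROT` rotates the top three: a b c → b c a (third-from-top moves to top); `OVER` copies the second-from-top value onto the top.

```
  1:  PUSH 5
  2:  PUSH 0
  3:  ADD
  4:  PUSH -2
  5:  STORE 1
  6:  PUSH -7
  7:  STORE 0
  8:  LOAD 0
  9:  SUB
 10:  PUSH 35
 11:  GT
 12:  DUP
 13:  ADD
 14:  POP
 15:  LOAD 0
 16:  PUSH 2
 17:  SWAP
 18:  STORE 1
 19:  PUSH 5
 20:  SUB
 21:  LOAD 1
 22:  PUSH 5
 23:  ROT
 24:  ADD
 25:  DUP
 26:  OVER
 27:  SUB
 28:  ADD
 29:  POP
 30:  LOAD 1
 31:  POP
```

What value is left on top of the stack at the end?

PUSH 5   [5]
PUSH 0   [5, 0]
ADD      [5]
PUSH -2  [5, -2]
STORE 1  [5]
PUSH -7  [5, -7]
STORE 0  [5]
LOAD 0   [5, -7]
SUB      [12]
PUSH 35  [12, 35]
GT       [0]
DUP      [0, 0]
ADD      [0]
POP      []
LOAD 0   [-7]
PUSH 2   [-7, 2]
SWAP     [2, -7]
STORE 1  [2]
PUSH 5   [2, 5]
SUB      [-3]
LOAD 1   [-3, -7]
PUSH 5   [-3, -7, 5]
ROT      [-7, 5, -3]
ADD      [-7, 2]
DUP      [-7, 2, 2]
OVER     [-7, 2, 2, 2]
SUB      [-7, 2, 0]
ADD      [-7, 2]
POP      [-7]
LOAD 1   [-7, -7]
POP      [-7]

-7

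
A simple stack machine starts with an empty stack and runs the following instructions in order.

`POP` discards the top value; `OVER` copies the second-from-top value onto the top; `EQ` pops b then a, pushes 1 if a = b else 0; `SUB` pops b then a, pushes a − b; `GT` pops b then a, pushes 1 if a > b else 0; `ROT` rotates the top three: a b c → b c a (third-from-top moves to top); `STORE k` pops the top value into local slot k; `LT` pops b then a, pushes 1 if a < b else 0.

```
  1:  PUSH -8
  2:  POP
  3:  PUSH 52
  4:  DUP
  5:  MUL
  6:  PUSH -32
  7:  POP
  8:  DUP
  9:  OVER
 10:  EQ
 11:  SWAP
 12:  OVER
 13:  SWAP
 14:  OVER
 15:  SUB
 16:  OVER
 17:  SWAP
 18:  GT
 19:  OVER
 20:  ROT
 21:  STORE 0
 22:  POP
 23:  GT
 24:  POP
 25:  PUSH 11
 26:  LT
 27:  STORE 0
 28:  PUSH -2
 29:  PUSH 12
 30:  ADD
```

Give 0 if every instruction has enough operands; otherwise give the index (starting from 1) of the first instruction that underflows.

PUSH -8  -> -8
POP      -> (empty)
PUSH 52  -> 52
DUP      -> 52 52
MUL      -> 2704
PUSH -32 -> 2704 -32
POP      -> 2704
DUP      -> 2704 2704
OVER     -> 2704 2704 2704
EQ       -> 2704 1
SWAP     -> 1 2704
OVER     -> 1 2704 1
SWAP     -> 1 1 2704
OVER     -> 1 1 2704 1
SUB      -> 1 1 2703
OVER     -> 1 1 2703 1
SWAP     -> 1 1 1 2703
GT       -> 1 1 0
OVER     -> 1 1 0 1
ROT      -> 1 0 1 1
STORE 0  -> 1 0 1
POP      -> 1 0
GT       -> 1
POP      -> (empty)
PUSH 11  -> 11
LT  — needs 2 operands, stack has 1 → underflow

26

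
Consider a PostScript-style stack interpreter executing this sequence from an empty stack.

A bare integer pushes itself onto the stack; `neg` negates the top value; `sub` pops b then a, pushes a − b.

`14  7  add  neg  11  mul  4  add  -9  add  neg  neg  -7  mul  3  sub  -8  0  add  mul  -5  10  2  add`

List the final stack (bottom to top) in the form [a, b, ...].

[-13192, -5, 12]

14  : [14]
7   : [14, 7]
add : [21]
neg : [-21]
11  : [-21, 11]
mul : [-231]
4   : [-231, 4]
add : [-227]
-9  : [-227, -9]
add : [-236]
neg : [236]
neg : [-236]
-7  : [-236, -7]
mul : [1652]
3   : [1652, 3]
sub : [1649]
-8  : [1649, -8]
0   : [1649, -8, 0]
add : [1649, -8]
mul : [-13192]
-5  : [-13192, -5]
10  : [-13192, -5, 10]
2   : [-13192, -5, 10, 2]
add : [-13192, -5, 12]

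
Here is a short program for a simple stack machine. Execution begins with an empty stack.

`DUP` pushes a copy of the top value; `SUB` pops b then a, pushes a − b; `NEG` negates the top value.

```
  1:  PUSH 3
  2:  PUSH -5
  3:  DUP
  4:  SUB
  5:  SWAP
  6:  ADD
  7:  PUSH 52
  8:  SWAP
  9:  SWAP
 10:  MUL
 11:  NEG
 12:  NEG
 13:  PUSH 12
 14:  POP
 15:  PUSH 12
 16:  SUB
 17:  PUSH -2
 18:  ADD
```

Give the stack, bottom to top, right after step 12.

PUSH 3  -> [3]
PUSH -5 -> [3, -5]
DUP     -> [3, -5, -5]
SUB     -> [3, 0]
SWAP    -> [0, 3]
ADD     -> [3]
PUSH 52 -> [3, 52]
SWAP    -> [52, 3]
SWAP    -> [3, 52]
MUL     -> [156]
NEG     -> [-156]
NEG     -> [156]

[156]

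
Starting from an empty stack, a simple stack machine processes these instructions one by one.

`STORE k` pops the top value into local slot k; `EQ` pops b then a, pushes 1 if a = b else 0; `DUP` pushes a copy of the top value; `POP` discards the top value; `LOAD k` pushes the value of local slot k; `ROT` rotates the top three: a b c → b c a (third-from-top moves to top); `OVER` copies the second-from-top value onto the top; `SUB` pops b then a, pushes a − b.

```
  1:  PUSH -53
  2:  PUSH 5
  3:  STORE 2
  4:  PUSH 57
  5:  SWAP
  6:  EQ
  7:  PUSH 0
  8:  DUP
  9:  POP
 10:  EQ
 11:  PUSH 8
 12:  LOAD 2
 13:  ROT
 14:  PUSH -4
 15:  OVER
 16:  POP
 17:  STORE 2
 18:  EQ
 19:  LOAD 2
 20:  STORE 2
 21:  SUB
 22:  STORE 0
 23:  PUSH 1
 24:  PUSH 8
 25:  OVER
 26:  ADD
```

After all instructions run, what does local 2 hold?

-4

PUSH -53 : [-53]
PUSH 5   : [-53, 5]
STORE 2  : [-53]
PUSH 57  : [-53, 57]
SWAP     : [57, -53]
EQ       : [0]
PUSH 0   : [0, 0]
DUP      : [0, 0, 0]
POP      : [0, 0]
EQ       : [1]
PUSH 8   : [1, 8]
LOAD 2   : [1, 8, 5]
ROT      : [8, 5, 1]
PUSH -4  : [8, 5, 1, -4]
OVER     : [8, 5, 1, -4, 1]
POP      : [8, 5, 1, -4]
STORE 2  : [8, 5, 1]
EQ       : [8, 0]
LOAD 2   : [8, 0, -4]
STORE 2  : [8, 0]
SUB      : [8]
STORE 0  : []
PUSH 1   : [1]
PUSH 8   : [1, 8]
OVER     : [1, 8, 1]
ADD      : [1, 9]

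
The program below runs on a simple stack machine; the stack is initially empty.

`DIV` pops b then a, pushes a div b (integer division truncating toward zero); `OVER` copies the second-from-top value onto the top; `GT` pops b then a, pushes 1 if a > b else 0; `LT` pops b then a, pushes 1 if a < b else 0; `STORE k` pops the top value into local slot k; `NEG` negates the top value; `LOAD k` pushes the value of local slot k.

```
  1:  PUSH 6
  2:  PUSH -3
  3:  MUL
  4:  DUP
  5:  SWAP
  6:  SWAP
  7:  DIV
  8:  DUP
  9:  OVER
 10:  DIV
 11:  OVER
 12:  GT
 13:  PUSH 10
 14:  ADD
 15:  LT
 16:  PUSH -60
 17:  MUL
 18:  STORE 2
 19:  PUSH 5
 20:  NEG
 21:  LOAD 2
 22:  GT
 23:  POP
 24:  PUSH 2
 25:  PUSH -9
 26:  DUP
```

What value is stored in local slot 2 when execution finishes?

PUSH 6   -> [6]
PUSH -3  -> [6, -3]
MUL      -> [-18]
DUP      -> [-18, -18]
SWAP     -> [-18, -18]
SWAP     -> [-18, -18]
DIV      -> [1]
DUP      -> [1, 1]
OVER     -> [1, 1, 1]
DIV      -> [1, 1]
OVER     -> [1, 1, 1]
GT       -> [1, 0]
PUSH 10  -> [1, 0, 10]
ADD      -> [1, 10]
LT       -> [1]
PUSH -60 -> [1, -60]
MUL      -> [-60]
STORE 2  -> []
PUSH 5   -> [5]
NEG      -> [-5]
LOAD 2   -> [-5, -60]
GT       -> [1]
POP      -> []
PUSH 2   -> [2]
PUSH -9  -> [2, -9]
DUP      -> [2, -9, -9]

-60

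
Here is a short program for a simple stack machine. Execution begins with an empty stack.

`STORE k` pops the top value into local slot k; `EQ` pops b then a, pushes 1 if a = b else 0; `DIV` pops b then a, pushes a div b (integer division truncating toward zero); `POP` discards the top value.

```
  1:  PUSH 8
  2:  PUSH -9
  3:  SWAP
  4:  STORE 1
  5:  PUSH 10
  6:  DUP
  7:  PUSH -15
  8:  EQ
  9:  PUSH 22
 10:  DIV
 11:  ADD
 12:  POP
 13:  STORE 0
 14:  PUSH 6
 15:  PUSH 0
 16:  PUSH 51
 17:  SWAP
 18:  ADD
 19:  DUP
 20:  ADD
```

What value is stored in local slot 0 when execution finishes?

-9

PUSH 8   → [8]
PUSH -9  → [8, -9]
SWAP     → [-9, 8]
STORE 1  → [-9]
PUSH 10  → [-9, 10]
DUP      → [-9, 10, 10]
PUSH -15 → [-9, 10, 10, -15]
EQ       → [-9, 10, 0]
PUSH 22  → [-9, 10, 0, 22]
DIV      → [-9, 10, 0]
ADD      → [-9, 10]
POP      → [-9]
STORE 0  → []
PUSH 6   → [6]
PUSH 0   → [6, 0]
PUSH 51  → [6, 0, 51]
SWAP     → [6, 51, 0]
ADD      → [6, 51]
DUP      → [6, 51, 51]
ADD      → [6, 102]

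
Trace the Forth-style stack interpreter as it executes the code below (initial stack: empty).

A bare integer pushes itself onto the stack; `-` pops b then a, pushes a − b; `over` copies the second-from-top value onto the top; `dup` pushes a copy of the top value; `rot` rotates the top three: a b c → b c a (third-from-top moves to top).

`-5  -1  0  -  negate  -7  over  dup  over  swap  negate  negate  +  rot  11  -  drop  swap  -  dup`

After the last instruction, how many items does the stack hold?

-5     → -5
-1     → -5 -1
0      → -5 -1 0
-      → -5 -1
negate → -5 1
-7     → -5 1 -7
over   → -5 1 -7 1
dup    → -5 1 -7 1 1
over   → -5 1 -7 1 1 1
swap   → -5 1 -7 1 1 1
negate → -5 1 -7 1 1 -1
negate → -5 1 -7 1 1 1
+      → -5 1 -7 1 2
rot    → -5 1 1 2 -7
11     → -5 1 1 2 -7 11
-      → -5 1 1 2 -18
drop   → -5 1 1 2
swap   → -5 1 2 1
-      → -5 1 1
dup    → -5 1 1 1

4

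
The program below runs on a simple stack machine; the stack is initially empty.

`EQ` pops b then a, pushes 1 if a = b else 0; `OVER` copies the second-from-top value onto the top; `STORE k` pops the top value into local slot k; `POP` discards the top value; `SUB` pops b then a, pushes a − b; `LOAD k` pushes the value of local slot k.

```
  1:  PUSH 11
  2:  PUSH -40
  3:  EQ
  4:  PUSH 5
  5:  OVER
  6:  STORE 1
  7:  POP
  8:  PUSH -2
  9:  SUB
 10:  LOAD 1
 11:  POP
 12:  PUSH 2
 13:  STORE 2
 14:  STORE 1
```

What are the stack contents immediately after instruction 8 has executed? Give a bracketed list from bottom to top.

PUSH 11  -> 11
PUSH -40 -> 11 -40
EQ       -> 0
PUSH 5   -> 0 5
OVER     -> 0 5 0
STORE 1  -> 0 5
POP      -> 0
PUSH -2  -> 0 -2

[0, -2]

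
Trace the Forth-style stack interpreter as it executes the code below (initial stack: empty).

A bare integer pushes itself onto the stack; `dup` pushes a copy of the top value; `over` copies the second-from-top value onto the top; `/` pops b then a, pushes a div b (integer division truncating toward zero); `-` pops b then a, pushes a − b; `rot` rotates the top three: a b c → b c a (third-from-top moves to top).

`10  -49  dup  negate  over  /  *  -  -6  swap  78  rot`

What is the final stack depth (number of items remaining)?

10     -> [10]
-49    -> [10, -49]
dup    -> [10, -49, -49]
negate -> [10, -49, 49]
over   -> [10, -49, 49, -49]
/      -> [10, -49, -1]
*      -> [10, 49]
-      -> [-39]
-6     -> [-39, -6]
swap   -> [-6, -39]
78     -> [-6, -39, 78]
rot    -> [-39, 78, -6]

3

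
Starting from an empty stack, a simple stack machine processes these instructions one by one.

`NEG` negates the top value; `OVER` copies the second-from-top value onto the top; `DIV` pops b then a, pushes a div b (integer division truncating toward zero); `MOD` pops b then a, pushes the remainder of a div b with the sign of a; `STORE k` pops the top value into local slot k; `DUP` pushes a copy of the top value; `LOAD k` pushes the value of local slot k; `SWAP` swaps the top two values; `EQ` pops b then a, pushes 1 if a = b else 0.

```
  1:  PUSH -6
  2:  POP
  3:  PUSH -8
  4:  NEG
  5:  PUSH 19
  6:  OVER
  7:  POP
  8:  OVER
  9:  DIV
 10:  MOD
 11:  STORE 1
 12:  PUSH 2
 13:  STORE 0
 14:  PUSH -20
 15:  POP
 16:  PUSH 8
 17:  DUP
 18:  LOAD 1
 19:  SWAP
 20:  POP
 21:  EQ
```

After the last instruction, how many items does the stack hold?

1

PUSH -6  : [-6]
POP      : []
PUSH -8  : [-8]
NEG      : [8]
PUSH 19  : [8, 19]
OVER     : [8, 19, 8]
POP      : [8, 19]
OVER     : [8, 19, 8]
DIV      : [8, 2]
MOD      : [0]
STORE 1  : []
PUSH 2   : [2]
STORE 0  : []
PUSH -20 : [-20]
POP      : []
PUSH 8   : [8]
DUP      : [8, 8]
LOAD 1   : [8, 8, 0]
SWAP     : [8, 0, 8]
POP      : [8, 0]
EQ       : [0]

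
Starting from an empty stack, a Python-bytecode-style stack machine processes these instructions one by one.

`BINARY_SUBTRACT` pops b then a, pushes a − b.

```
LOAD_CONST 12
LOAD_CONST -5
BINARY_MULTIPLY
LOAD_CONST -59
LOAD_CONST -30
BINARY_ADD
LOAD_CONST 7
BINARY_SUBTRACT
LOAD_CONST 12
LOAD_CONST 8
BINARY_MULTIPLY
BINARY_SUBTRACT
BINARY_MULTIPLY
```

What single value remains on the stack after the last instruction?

LOAD_CONST 12   : [12]
LOAD_CONST -5   : [12, -5]
BINARY_MULTIPLY : [-60]
LOAD_CONST -59  : [-60, -59]
LOAD_CONST -30  : [-60, -59, -30]
BINARY_ADD      : [-60, -89]
LOAD_CONST 7    : [-60, -89, 7]
BINARY_SUBTRACT : [-60, -96]
LOAD_CONST 12   : [-60, -96, 12]
LOAD_CONST 8    : [-60, -96, 12, 8]
BINARY_MULTIPLY : [-60, -96, 96]
BINARY_SUBTRACT : [-60, -192]
BINARY_MULTIPLY : [11520]

11520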